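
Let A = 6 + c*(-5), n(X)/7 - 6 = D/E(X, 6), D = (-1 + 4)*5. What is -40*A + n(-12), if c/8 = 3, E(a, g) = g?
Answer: 9239/2 ≈ 4619.5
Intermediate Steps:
c = 24 (c = 8*3 = 24)
D = 15 (D = 3*5 = 15)
n(X) = 119/2 (n(X) = 42 + 7*(15/6) = 42 + 7*(15*(1/6)) = 42 + 7*(5/2) = 42 + 35/2 = 119/2)
A = -114 (A = 6 + 24*(-5) = 6 - 120 = -114)
-40*A + n(-12) = -40*(-114) + 119/2 = 4560 + 119/2 = 9239/2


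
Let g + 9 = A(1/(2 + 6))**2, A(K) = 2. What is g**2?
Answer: 25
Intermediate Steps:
g = -5 (g = -9 + 2**2 = -9 + 4 = -5)
g**2 = (-5)**2 = 25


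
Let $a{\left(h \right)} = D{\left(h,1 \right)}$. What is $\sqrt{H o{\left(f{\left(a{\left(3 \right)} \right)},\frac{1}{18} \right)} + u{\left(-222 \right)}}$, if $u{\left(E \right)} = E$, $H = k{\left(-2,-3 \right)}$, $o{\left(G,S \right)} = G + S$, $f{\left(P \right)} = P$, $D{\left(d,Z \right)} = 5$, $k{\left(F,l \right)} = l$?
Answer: $\frac{i \sqrt{8538}}{6} \approx 15.4 i$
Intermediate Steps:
$a{\left(h \right)} = 5$
$H = -3$
$\sqrt{H o{\left(f{\left(a{\left(3 \right)} \right)},\frac{1}{18} \right)} + u{\left(-222 \right)}} = \sqrt{- 3 \left(5 + \frac{1}{18}\right) - 222} = \sqrt{\left(-3\right) \frac{91}{18} - 222} = \sqrt{- \frac{91}{6} - 222} = \sqrt{- \frac{1423}{6}} = \frac{i \sqrt{8538}}{6}$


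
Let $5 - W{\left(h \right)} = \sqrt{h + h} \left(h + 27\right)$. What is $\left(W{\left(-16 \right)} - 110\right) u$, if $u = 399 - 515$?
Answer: $12180 + 5104 i \sqrt{2} \approx 12180.0 + 7218.1 i$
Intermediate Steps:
$u = -116$ ($u = 399 - 515 = -116$)
$W{\left(h \right)} = 5 - \sqrt{2} \sqrt{h} \left(27 + h\right)$ ($W{\left(h \right)} = 5 - \sqrt{h + h} \left(h + 27\right) = 5 - \sqrt{2 h} \left(27 + h\right) = 5 - \sqrt{2} \sqrt{h} \left(27 + h\right)$)
$\left(W{\left(-16 \right)} - 110\right) u = \left(\left(5 - \sqrt{2} \left(-16\right)^{\frac{3}{2}} - 27 \sqrt{2} \sqrt{-16}\right) - 110\right) \left(-116\right) = \left(\left(5 - \sqrt{2} \left(- 64 i\right) - 27 \sqrt{2} \cdot 4 i\right) - 110\right) \left(-116\right) = \left(\left(5 + 64 i \sqrt{2} - 108 i \sqrt{2}\right) - 110\right) \left(-116\right) = \left(\left(5 - 44 i \sqrt{2}\right) - 110\right) \left(-116\right) = \left(-105 - 44 i \sqrt{2}\right) \left(-116\right) = 12180 + 5104 i \sqrt{2}$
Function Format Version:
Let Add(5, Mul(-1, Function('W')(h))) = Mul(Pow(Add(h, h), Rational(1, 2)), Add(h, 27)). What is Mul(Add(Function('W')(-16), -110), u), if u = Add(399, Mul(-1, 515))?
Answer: Add(12180, Mul(5104, I, Pow(2, Rational(1, 2)))) ≈ Add(12180., Mul(7218.1, I))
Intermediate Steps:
u = -116 (u = Add(399, -515) = -116)
Function('W')(h) = Add(5, Mul(-1, Pow(2, Rational(1, 2)), Pow(h, Rational(1, 2)), Add(27, h))) (Function('W')(h) = Add(5, Mul(-1, Mul(Pow(Add(h, h), Rational(1, 2)), Add(h, 27)))) = Add(5, Mul(-1, Mul(Pow(Mul(2, h), Rational(1, 2)), Add(27, h)))) = Add(5, Mul(-1, Mul(Mul(Pow(2, Rational(1, 2)), Pow(h, Rational(1, 2))), Add(27, h)))) = Add(5, Mul(-1, Mul(Pow(2, Rational(1, 2)), Pow(h, Rational(1, 2)), Add(27, h)))) = Add(5, Mul(-1, Pow(2, Rational(1, 2)), Pow(h, Rational(1, 2)), Add(27, h))))
Mul(Add(Function('W')(-16), -110), u) = Mul(Add(Add(5, Mul(-1, Pow(2, Rational(1, 2)), Pow(-16, Rational(3, 2))), Mul(-27, Pow(2, Rational(1, 2)), Pow(-16, Rational(1, 2)))), -110), -116) = Mul(Add(Add(5, Mul(-1, Pow(2, Rational(1, 2)), Mul(-64, I)), Mul(-27, Pow(2, Rational(1, 2)), Mul(4, I))), -110), -116) = Mul(Add(Add(5, Mul(64, I, Pow(2, Rational(1, 2))), Mul(-108, I, Pow(2, Rational(1, 2)))), -110), -116) = Mul(Add(Add(5, Mul(-44, I, Pow(2, Rational(1, 2)))), -110), -116) = Mul(Add(-105, Mul(-44, I, Pow(2, Rational(1, 2)))), -116) = Add(12180, Mul(5104, I, Pow(2, Rational(1, 2))))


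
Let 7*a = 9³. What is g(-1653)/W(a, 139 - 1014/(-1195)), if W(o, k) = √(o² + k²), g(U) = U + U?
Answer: -476805*√2127420281914/36679660033 ≈ -18.960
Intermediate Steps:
g(U) = 2*U
a = 729/7 (a = (⅐)*9³ = (⅐)*729 = 729/7 ≈ 104.14)
W(o, k) = √(k² + o²)
g(-1653)/W(a, 139 - 1014/(-1195)) = (2*(-1653))/(√((139 - 1014/(-1195))² + (729/7)²)) = -3306/√((139 - 1014*(-1/1195))² + 531441/49) = -3306/√((139 + 1014/1195)² + 531441/49) = -3306/√((167119/1195)² + 531441/49) = -3306/√(27928760161/1428025 + 531441/49) = -3306*8365*√2127420281914/2127420281914 = -476805*√2127420281914/36679660033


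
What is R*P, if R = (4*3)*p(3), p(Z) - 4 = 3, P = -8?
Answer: -672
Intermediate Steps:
p(Z) = 7 (p(Z) = 4 + 3 = 7)
R = 84 (R = (4*3)*7 = 12*7 = 84)
R*P = 84*(-8) = -672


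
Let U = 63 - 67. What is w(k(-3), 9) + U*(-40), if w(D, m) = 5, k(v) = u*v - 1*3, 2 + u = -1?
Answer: 165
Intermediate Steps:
u = -3 (u = -2 - 1 = -3)
k(v) = -3 - 3*v (k(v) = -3*v - 1*3 = -3*v - 3 = -3 - 3*v)
U = -4
w(k(-3), 9) + U*(-40) = 5 - 4*(-40) = 5 + 160 = 165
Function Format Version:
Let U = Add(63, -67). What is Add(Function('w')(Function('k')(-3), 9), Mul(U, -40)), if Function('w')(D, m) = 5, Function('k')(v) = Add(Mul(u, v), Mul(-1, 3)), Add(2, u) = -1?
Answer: 165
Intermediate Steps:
u = -3 (u = Add(-2, -1) = -3)
Function('k')(v) = Add(-3, Mul(-3, v)) (Function('k')(v) = Add(Mul(-3, v), Mul(-1, 3)) = Add(Mul(-3, v), -3) = Add(-3, Mul(-3, v)))
U = -4
Add(Function('w')(Function('k')(-3), 9), Mul(U, -40)) = Add(5, Mul(-4, -40)) = Add(5, 160) = 165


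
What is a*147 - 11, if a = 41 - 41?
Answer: -11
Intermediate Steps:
a = 0
a*147 - 11 = 0*147 - 11 = 0 - 11 = -11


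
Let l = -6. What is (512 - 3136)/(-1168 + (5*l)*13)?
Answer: 32/19 ≈ 1.6842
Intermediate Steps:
(512 - 3136)/(-1168 + (5*l)*13) = (512 - 3136)/(-1168 + (5*(-6))*13) = -2624/(-1168 - 30*13) = -2624/(-1168 - 390) = -2624/(-1558) = -2624*(-1/1558) = 32/19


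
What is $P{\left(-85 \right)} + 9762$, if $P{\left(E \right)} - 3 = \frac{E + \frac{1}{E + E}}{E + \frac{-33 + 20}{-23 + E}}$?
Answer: $\frac{7609619529}{779195} \approx 9766.0$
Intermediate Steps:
$P{\left(E \right)} = 3 + \frac{E + \frac{1}{2 E}}{E - \frac{13}{-23 + E}}$ ($P{\left(E \right)} = 3 + \frac{E + \frac{1}{E + E}}{E + \frac{-33 + 20}{-23 + E}} = 3 + \frac{E + \frac{1}{2 E}}{E - \frac{13}{-23 + E}}$)
$P{\left(-85 \right)} + 9762 = \frac{23 - 8 \left(-85\right)^{3} + 77 \left(-85\right) + 184 \left(-85\right)^{2}}{2 \left(-85\right) \left(13 - \left(-85\right)^{2} + 23 \left(-85\right)\right)} + 9762 = \frac{1}{2} \left(- \frac{1}{85}\right) \frac{1}{13 - 7225 - 1955} \left(23 - -4913000 - 6545 + 184 \cdot 7225\right) + 9762 = \frac{1}{2} \left(- \frac{1}{85}\right) \frac{1}{13 - 7225 - 1955} \left(23 + 4913000 - 6545 + 1329400\right) + 9762 = \frac{1}{2} \left(- \frac{1}{85}\right) \frac{1}{-9167} \cdot 6235878 + 9762 = \frac{1}{2} \left(- \frac{1}{85}\right) \left(- \frac{1}{9167}\right) 6235878 + 9762 = \frac{3117939}{779195} + 9762 = \frac{7609619529}{779195}$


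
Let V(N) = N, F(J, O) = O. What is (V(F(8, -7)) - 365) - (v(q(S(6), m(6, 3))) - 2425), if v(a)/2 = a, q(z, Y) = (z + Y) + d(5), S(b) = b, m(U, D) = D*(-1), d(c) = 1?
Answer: 2045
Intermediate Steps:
m(U, D) = -D
q(z, Y) = 1 + Y + z (q(z, Y) = (z + Y) + 1 = (Y + z) + 1 = 1 + Y + z)
v(a) = 2*a
(V(F(8, -7)) - 365) - (v(q(S(6), m(6, 3))) - 2425) = (-7 - 365) - (2*(1 - 1*3 + 6) - 2425) = -372 - (2*(1 - 3 + 6) - 2425) = -372 - (2*4 - 2425) = -372 - (8 - 2425) = -372 - 1*(-2417) = -372 + 2417 = 2045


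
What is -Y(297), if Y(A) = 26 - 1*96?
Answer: 70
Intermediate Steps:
Y(A) = -70 (Y(A) = 26 - 96 = -70)
-Y(297) = -1*(-70) = 70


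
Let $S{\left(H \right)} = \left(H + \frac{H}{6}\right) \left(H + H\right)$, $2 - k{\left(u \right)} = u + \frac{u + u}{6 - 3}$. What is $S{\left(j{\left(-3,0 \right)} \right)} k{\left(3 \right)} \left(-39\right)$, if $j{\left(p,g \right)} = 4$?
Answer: $4368$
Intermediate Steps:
$k{\left(u \right)} = 2 - \frac{5 u}{3}$ ($k{\left(u \right)} = 2 - \left(u + \frac{u + u}{6 - 3}\right) = 2 - \left(u + \frac{2 u}{3}\right) = 2 - \frac{5 u}{3}$)
$S{\left(H \right)} = \frac{7 H^{2}}{3}$ ($S{\left(H \right)} = \left(H + H \frac{1}{6}\right) 2 H = \left(H + \frac{H}{6}\right) 2 H = \frac{7 H}{6} \cdot 2 H = \frac{7 H^{2}}{3}$)
$S{\left(j{\left(-3,0 \right)} \right)} k{\left(3 \right)} \left(-39\right) = \frac{7 \cdot 4^{2}}{3} \left(2 - 5\right) \left(-39\right) = \frac{7}{3} \cdot 16 \left(2 - 5\right) \left(-39\right) = \frac{112}{3} \left(-3\right) \left(-39\right) = \left(-112\right) \left(-39\right) = 4368$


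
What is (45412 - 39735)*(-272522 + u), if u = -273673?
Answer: -3100749015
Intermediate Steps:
(45412 - 39735)*(-272522 + u) = (45412 - 39735)*(-272522 - 273673) = 5677*(-546195) = -3100749015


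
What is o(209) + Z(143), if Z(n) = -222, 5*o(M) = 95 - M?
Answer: -1224/5 ≈ -244.80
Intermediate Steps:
o(M) = 19 - M/5 (o(M) = (95 - M)/5 = 19 - M/5)
o(209) + Z(143) = (19 - ⅕*209) - 222 = (19 - 209/5) - 222 = -114/5 - 222 = -1224/5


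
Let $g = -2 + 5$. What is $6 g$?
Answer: $18$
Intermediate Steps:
$g = 3$
$6 g = 6 \cdot 3 = 18$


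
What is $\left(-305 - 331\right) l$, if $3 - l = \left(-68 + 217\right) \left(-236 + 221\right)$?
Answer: $-1423368$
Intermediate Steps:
$l = 2238$ ($l = 3 - \left(-68 + 217\right) \left(-236 + 221\right) = 3 - 149 \left(-15\right) = 3 - -2235 = 3 + 2235 = 2238$)
$\left(-305 - 331\right) l = \left(-305 - 331\right) 2238 = \left(-636\right) 2238 = -1423368$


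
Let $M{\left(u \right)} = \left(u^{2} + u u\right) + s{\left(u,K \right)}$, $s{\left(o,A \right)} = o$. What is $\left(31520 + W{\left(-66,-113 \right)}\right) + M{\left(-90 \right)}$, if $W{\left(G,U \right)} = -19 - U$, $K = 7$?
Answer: $47724$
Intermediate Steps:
$M{\left(u \right)} = u + 2 u^{2}$ ($M{\left(u \right)} = \left(u^{2} + u u\right) + u = \left(u^{2} + u^{2}\right) + u = 2 u^{2} + u = u + 2 u^{2}$)
$\left(31520 + W{\left(-66,-113 \right)}\right) + M{\left(-90 \right)} = \left(31520 - -94\right) - 90 \left(1 + 2 \left(-90\right)\right) = \left(31520 + \left(-19 + 113\right)\right) - 90 \left(1 - 180\right) = \left(31520 + 94\right) - -16110 = 31614 + 16110 = 47724$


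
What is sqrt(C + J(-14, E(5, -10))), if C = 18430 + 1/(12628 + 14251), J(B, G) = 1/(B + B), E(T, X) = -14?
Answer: sqrt(2609797317775277)/376306 ≈ 135.76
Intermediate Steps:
J(B, G) = 1/(2*B)
C = 495379971/26879 (C = 18430 + 1/26879 = 495379971/26879 ≈ 18430.)
sqrt(C + J(-14, E(5, -10))) = sqrt(495379971/26879 + (1/2)/(-14)) = sqrt(495379971/26879 + (1/2)*(-1/14)) = sqrt(495379971/26879 - 1/28) = sqrt(13870612309/752612) = sqrt(2609797317775277)/376306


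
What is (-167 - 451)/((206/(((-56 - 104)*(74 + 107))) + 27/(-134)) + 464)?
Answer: -199852960/149983953 ≈ -1.3325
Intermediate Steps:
(-167 - 451)/((206/(((-56 - 104)*(74 + 107))) + 27/(-134)) + 464) = -618/((206/((-160*181)) + 27*(-1/134)) + 464) = -618/((206/(-28960) - 27/134) + 464) = -618/((206*(-1/28960) - 27/134) + 464) = -618/((-103/14480 - 27/134) + 464) = -618/(-202381/970160 + 464) = -618/449951859/970160 = -618*970160/449951859 = -199852960/149983953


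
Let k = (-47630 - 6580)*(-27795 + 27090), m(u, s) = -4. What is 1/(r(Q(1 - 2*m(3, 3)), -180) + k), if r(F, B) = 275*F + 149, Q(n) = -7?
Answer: 1/38216274 ≈ 2.6167e-8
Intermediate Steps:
k = 38218050 (k = -54210*(-705) = 38218050)
r(F, B) = 149 + 275*F
1/(r(Q(1 - 2*m(3, 3)), -180) + k) = 1/((149 + 275*(-7)) + 38218050) = 1/((149 - 1925) + 38218050) = 1/(-1776 + 38218050) = 1/38216274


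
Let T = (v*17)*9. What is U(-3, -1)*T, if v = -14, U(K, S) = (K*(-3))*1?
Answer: -19278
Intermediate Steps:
U(K, S) = -3*K (U(K, S) = -3*K*1 = -3*K)
T = -2142 (T = -14*17*9 = -238*9 = -2142)
U(-3, -1)*T = -3*(-3)*(-2142) = 9*(-2142) = -19278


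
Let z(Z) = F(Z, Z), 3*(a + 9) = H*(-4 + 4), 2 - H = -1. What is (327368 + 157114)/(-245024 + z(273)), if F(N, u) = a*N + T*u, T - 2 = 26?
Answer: -484482/239837 ≈ -2.0200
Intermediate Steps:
H = 3 (H = 2 - 1*(-1) = 2 + 1 = 3)
a = -9 (a = -9 + (3*(-4 + 4))/3 = -9 + (3*0)/3 = -9 + (1/3)*0 = -9 + 0 = -9)
T = 28 (T = 2 + 26 = 28)
F(N, u) = -9*N + 28*u
z(Z) = 19*Z (z(Z) = -9*Z + 28*Z = 19*Z)
(327368 + 157114)/(-245024 + z(273)) = (327368 + 157114)/(-245024 + 19*273) = 484482/(-245024 + 5187) = 484482/(-239837) = 484482*(-1/239837) = -484482/239837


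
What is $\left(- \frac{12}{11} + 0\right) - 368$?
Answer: $- \frac{4060}{11} \approx -369.09$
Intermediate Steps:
$\left(- \frac{12}{11} + 0\right) - 368 = - \frac{12}{11} - 368 = - \frac{4060}{11}$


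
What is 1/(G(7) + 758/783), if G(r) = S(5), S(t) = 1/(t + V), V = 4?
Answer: 783/845 ≈ 0.92663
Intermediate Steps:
S(t) = 1/(4 + t) (S(t) = 1/(t + 4) = 1/(4 + t))
G(r) = ⅑ (G(r) = 1/(4 + 5) = 1/9 = ⅑)
1/(G(7) + 758/783) = 1/(⅑ + 758/783) = 1/(845/783) = 783/845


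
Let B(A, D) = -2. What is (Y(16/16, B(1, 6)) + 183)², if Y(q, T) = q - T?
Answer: 34596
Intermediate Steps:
(Y(16/16, B(1, 6)) + 183)² = ((16/16 - 1*(-2)) + 183)² = ((16*(1/16) + 2) + 183)² = ((1 + 2) + 183)² = (3 + 183)² = 186² = 34596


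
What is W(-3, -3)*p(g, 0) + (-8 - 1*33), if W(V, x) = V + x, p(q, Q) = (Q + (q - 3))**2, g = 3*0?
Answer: -95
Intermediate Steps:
g = 0
p(q, Q) = (-3 + Q + q)**2 (p(q, Q) = (Q + (-3 + q))**2 = (-3 + Q + q)**2)
W(-3, -3)*p(g, 0) + (-8 - 1*33) = (-3 - 3)*(-3 + 0 + 0)**2 + (-8 - 1*33) = -6*(-3)**2 + (-8 - 33) = -6*9 - 41 = -54 - 41 = -95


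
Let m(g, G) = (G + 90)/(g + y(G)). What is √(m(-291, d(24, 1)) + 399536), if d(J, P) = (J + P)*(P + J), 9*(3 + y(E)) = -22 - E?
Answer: √4332486863609/3293 ≈ 632.09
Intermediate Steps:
y(E) = -49/9 - E/9 (y(E) = -3 + (-22 - E)/9 = -3 + (-22/9 - E/9) = -49/9 - E/9)
d(J, P) = (J + P)² (d(J, P) = (J + P)*(J + P) = (J + P)²)
m(g, G) = (90 + G)/(-49/9 + g - G/9) (m(g, G) = (G + 90)/(g + (-49/9 - G/9)) = (90 + G)/(-49/9 + g - G/9))
√(m(-291, d(24, 1)) + 399536) = √(9*(90 + (24 + 1)²)/(-49 - (24 + 1)² + 9*(-291)) + 399536) = √(9*(90 + 25²)/(-49 - 1*25² - 2619) + 399536) = √(9*(90 + 625)/(-49 - 1*625 - 2619) + 399536) = √(9*715/(-49 - 625 - 2619) + 399536) = √(9*715/(-3293) + 399536) = √(9*(-1/3293)*715 + 399536) = √(-6435/3293 + 399536) = √(1315665613/3293) = √4332486863609/3293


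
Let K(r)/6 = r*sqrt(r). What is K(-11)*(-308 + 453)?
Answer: -9570*I*sqrt(11) ≈ -31740.0*I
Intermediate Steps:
K(r) = 6*r**(3/2) (K(r) = 6*(r*sqrt(r)) = 6*r**(3/2))
K(-11)*(-308 + 453) = (6*(-11)**(3/2))*(-308 + 453) = (6*(-11*I*sqrt(11)))*145 = -66*I*sqrt(11)*145 = -9570*I*sqrt(11)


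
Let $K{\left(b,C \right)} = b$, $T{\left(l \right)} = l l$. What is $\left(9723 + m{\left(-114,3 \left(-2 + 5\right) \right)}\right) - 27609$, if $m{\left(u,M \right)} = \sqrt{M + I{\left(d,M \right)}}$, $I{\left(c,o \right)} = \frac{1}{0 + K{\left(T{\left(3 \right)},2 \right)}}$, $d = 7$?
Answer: $-17886 + \frac{\sqrt{82}}{3} \approx -17883.0$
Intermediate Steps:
$T{\left(l \right)} = l^{2}$
$I{\left(c,o \right)} = \frac{1}{9}$ ($I{\left(c,o \right)} = \frac{1}{0 + 3^{2}} = \frac{1}{0 + 9} = \frac{1}{9}$)
$m{\left(u,M \right)} = \sqrt{\frac{1}{9} + M}$ ($m{\left(u,M \right)} = \sqrt{M + \frac{1}{9}} = \sqrt{\frac{1}{9} + M}$)
$\left(9723 + m{\left(-114,3 \left(-2 + 5\right) \right)}\right) - 27609 = \left(9723 + \frac{\sqrt{1 + 9 \cdot 3 \left(-2 + 5\right)}}{3}\right) - 27609 = \left(9723 + \frac{\sqrt{1 + 9 \cdot 3 \cdot 3}}{3}\right) - 27609 = \left(9723 + \frac{\sqrt{1 + 9 \cdot 9}}{3}\right) - 27609 = \left(9723 + \frac{\sqrt{1 + 81}}{3}\right) - 27609 = \left(9723 + \frac{\sqrt{82}}{3}\right) - 27609 = -17886 + \frac{\sqrt{82}}{3}$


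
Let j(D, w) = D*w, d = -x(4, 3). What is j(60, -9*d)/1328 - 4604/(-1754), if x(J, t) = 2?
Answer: 500527/145582 ≈ 3.4381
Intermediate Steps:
d = -2 (d = -1*2 = -2)
j(60, -9*d)/1328 - 4604/(-1754) = (60*(-9*(-2)))/1328 - 4604/(-1754) = (60*18)*(1/1328) - 4604*(-1/1754) = 1080*(1/1328) + 2302/877 = 135/166 + 2302/877 = 500527/145582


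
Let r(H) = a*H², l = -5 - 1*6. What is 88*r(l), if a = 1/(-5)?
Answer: -10648/5 ≈ -2129.6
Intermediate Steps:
l = -11 (l = -5 - 6 = -11)
a = -⅕ ≈ -0.20000
r(H) = -H²/5
88*r(l) = 88*(-⅕*(-11)²) = 88*(-⅕*121) = 88*(-121/5) = -10648/5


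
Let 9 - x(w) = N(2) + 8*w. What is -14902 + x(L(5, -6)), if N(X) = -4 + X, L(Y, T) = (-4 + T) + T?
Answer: -14763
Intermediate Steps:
L(Y, T) = -4 + 2*T
x(w) = 11 - 8*w (x(w) = 9 - ((-4 + 2) + 8*w) = 9 - (-2 + 8*w) = 9 + (2 - 8*w) = 11 - 8*w)
-14902 + x(L(5, -6)) = -14902 + (11 - 8*(-4 + 2*(-6))) = -14902 + (11 - 8*(-4 - 12)) = -14902 + (11 - 8*(-16)) = -14902 + (11 + 128) = -14902 + 139 = -14763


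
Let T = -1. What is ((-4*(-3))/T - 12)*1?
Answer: -24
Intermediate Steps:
((-4*(-3))/T - 12)*1 = (-4*(-3)/(-1) - 12)*1 = (12*(-1) - 12)*1 = (-12 - 12)*1 = -24*1 = -24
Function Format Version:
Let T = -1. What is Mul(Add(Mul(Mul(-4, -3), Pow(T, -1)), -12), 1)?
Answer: -24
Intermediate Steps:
Mul(Add(Mul(Mul(-4, -3), Pow(T, -1)), -12), 1) = Mul(Add(Mul(Mul(-4, -3), Pow(-1, -1)), -12), 1) = Mul(Add(Mul(12, -1), -12), 1) = Mul(Add(-12, -12), 1) = Mul(-24, 1) = -24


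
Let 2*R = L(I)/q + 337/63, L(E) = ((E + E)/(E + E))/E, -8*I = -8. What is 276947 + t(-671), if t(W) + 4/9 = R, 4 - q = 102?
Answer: 488538433/1764 ≈ 2.7695e+5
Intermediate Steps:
I = 1 (I = -⅛*(-8) = 1)
L(E) = 1/E (L(E) = ((2*E)/((2*E)))/E = ((2*E)*(1/(2*E)))/E = 1/E)
q = -98 (q = 4 - 1*102 = 4 - 102 = -98)
R = 4709/1764 (R = (1/(1*(-98)) + 337/63)/2 = (1*(-1/98) + 337*(1/63))/2 = (-1/98 + 337/63)/2 = (½)*(4709/882) = 4709/1764 ≈ 2.6695)
t(W) = 3925/1764 (t(W) = -4/9 + 4709/1764 = 3925/1764)
276947 + t(-671) = 276947 + 3925/1764 = 488538433/1764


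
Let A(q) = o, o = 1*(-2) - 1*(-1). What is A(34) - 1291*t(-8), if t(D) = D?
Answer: 10327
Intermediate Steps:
o = -1 (o = -2 + 1 = -1)
A(q) = -1
A(34) - 1291*t(-8) = -1 - 1291*(-8) = -1 + 10328 = 10327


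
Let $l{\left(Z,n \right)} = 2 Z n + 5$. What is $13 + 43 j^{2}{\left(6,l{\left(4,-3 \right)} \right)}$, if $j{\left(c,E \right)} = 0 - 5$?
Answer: $1088$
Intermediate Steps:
$l{\left(Z,n \right)} = 5 + 2 Z n$ ($l{\left(Z,n \right)} = 2 Z n + 5 = 5 + 2 Z n$)
$j{\left(c,E \right)} = -5$ ($j{\left(c,E \right)} = 0 - 5 = -5$)
$13 + 43 j^{2}{\left(6,l{\left(4,-3 \right)} \right)} = 13 + 43 \left(-5\right)^{2} = 13 + 43 \cdot 25 = 13 + 1075 = 1088$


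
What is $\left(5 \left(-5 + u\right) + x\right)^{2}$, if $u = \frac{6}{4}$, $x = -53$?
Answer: $\frac{19881}{4} \approx 4970.3$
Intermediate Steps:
$u = \frac{3}{2}$ ($u = 6 \cdot \frac{1}{4} = \frac{3}{2} \approx 1.5$)
$\left(5 \left(-5 + u\right) + x\right)^{2} = \left(5 \left(-5 + \frac{3}{2}\right) - 53\right)^{2} = \left(5 \left(- \frac{7}{2}\right) - 53\right)^{2} = \left(- \frac{35}{2} - 53\right)^{2} = \left(- \frac{141}{2}\right)^{2} = \frac{19881}{4}$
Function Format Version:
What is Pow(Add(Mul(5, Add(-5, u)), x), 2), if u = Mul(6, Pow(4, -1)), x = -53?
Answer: Rational(19881, 4) ≈ 4970.3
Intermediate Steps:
u = Rational(3, 2) (u = Mul(6, Rational(1, 4)) = Rational(3, 2) ≈ 1.5000)
Pow(Add(Mul(5, Add(-5, u)), x), 2) = Pow(Add(Mul(5, Add(-5, Rational(3, 2))), -53), 2) = Pow(Add(Mul(5, Rational(-7, 2)), -53), 2) = Pow(Add(Rational(-35, 2), -53), 2) = Pow(Rational(-141, 2), 2) = Rational(19881, 4)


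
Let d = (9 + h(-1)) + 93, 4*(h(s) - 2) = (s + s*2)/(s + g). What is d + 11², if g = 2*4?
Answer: 6297/28 ≈ 224.89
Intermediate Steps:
g = 8
h(s) = 2 + 3*s/(4*(8 + s)) (h(s) = 2 + ((s + s*2)/(s + 8))/4 = 2 + ((s + 2*s)/(8 + s))/4 = 2 + ((3*s)/(8 + s))/4 = 2 + (3*s/(8 + s))/4 = 2 + 3*s/(4*(8 + s)))
d = 2909/28 (d = (9 + (64 + 11*(-1))/(4*(8 - 1))) + 93 = (9 + (¼)*(64 - 11)/7) + 93 = (9 + (¼)*(⅐)*53) + 93 = (9 + 53/28) + 93 = 305/28 + 93 = 2909/28 ≈ 103.89)
d + 11² = 2909/28 + 11² = 2909/28 + 121 = 6297/28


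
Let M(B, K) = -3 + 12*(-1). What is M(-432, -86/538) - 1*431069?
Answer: -431084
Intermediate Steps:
M(B, K) = -15 (M(B, K) = -3 - 12 = -15)
M(-432, -86/538) - 1*431069 = -15 - 1*431069 = -15 - 431069 = -431084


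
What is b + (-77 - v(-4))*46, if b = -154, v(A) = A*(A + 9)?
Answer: -2776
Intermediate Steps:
v(A) = A*(9 + A)
b + (-77 - v(-4))*46 = -154 + (-77 - (-4)*(9 - 4))*46 = -154 + (-77 - (-4)*5)*46 = -154 + (-77 - 1*(-20))*46 = -154 + (-77 + 20)*46 = -154 - 57*46 = -154 - 2622 = -2776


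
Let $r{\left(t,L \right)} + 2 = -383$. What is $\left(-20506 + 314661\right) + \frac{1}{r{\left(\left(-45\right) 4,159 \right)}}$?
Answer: $\frac{113249674}{385} \approx 2.9416 \cdot 10^{5}$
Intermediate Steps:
$r{\left(t,L \right)} = -385$ ($r{\left(t,L \right)} = -2 - 383 = -385$)
$\left(-20506 + 314661\right) + \frac{1}{r{\left(\left(-45\right) 4,159 \right)}} = \left(-20506 + 314661\right) + \frac{1}{-385} = 294155 - \frac{1}{385} = \frac{113249674}{385}$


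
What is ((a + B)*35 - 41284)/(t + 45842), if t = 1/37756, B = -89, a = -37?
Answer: -1725222664/1730810553 ≈ -0.99677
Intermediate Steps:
t = 1/37756 ≈ 2.6486e-5
((a + B)*35 - 41284)/(t + 45842) = ((-37 - 89)*35 - 41284)/(1/37756 + 45842) = (-126*35 - 41284)/(1730810553/37756) = (-4410 - 41284)*(37756/1730810553) = -45694*37756/1730810553 = -1725222664/1730810553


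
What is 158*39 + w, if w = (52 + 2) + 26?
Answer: 6242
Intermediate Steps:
w = 80 (w = 54 + 26 = 80)
158*39 + w = 158*39 + 80 = 6162 + 80 = 6242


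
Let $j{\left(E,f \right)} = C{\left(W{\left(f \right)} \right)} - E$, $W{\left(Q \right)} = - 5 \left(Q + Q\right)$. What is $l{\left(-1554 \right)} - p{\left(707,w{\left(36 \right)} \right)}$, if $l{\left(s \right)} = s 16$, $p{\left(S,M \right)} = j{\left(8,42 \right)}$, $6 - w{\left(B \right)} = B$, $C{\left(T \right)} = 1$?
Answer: $-24857$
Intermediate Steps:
$W{\left(Q \right)} = - 10 Q$ ($W{\left(Q \right)} = - 5 \cdot 2 Q = - 10 Q$)
$w{\left(B \right)} = 6 - B$
$j{\left(E,f \right)} = 1 - E$
$p{\left(S,M \right)} = -7$ ($p{\left(S,M \right)} = 1 - 8 = -7$)
$l{\left(s \right)} = 16 s$
$l{\left(-1554 \right)} - p{\left(707,w{\left(36 \right)} \right)} = 16 \left(-1554\right) - -7 = -24864 + 7 = -24857$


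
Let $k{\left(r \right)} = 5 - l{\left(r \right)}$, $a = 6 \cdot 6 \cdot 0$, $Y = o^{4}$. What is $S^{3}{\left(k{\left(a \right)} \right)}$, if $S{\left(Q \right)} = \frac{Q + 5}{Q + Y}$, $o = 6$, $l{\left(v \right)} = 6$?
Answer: $\frac{64}{2171747375} \approx 2.9469 \cdot 10^{-8}$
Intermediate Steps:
$Y = 1296$ ($Y = 6^{4} = 1296$)
$a = 0$ ($a = 36 \cdot 0 = 0$)
$k{\left(r \right)} = -1$ ($k{\left(r \right)} = 5 - 6 = -1$)
$S{\left(Q \right)} = \frac{5 + Q}{1296 + Q}$ ($S{\left(Q \right)} = \frac{Q + 5}{Q + 1296} = \frac{5 + Q}{1296 + Q}$)
$S^{3}{\left(k{\left(a \right)} \right)} = \left(\frac{5 - 1}{1296 - 1}\right)^{3} = \left(\frac{1}{1295} \cdot 4\right)^{3} = \left(\frac{4}{1295}\right)^{3} = \frac{64}{2171747375}$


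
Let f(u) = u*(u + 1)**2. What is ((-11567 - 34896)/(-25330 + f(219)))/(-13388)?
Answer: 46463/141568326760 ≈ 3.2820e-7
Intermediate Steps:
f(u) = u*(1 + u)**2
((-11567 - 34896)/(-25330 + f(219)))/(-13388) = ((-11567 - 34896)/(-25330 + 219*(1 + 219)**2))/(-13388) = -46463/(-25330 + 219*220**2)*(-1/13388) = -46463/(-25330 + 219*48400)*(-1/13388) = -46463/(-25330 + 10599600)*(-1/13388) = -46463/10574270*(-1/13388) = 46463/141568326760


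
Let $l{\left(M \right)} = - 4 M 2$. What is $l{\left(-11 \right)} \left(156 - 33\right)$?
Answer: $10824$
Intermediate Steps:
$l{\left(M \right)} = - 8 M$
$l{\left(-11 \right)} \left(156 - 33\right) = \left(-8\right) \left(-11\right) \left(156 - 33\right) = 88 \cdot 123 = 10824$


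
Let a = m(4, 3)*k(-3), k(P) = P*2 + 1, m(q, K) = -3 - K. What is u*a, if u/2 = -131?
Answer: -7860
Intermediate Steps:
k(P) = 1 + 2*P (k(P) = 2*P + 1 = 1 + 2*P)
u = -262 (u = 2*(-131) = -262)
a = 30 (a = (-3 - 1*3)*(1 + 2*(-3)) = (-3 - 3)*(1 - 6) = -6*(-5) = 30)
u*a = -262*30 = -7860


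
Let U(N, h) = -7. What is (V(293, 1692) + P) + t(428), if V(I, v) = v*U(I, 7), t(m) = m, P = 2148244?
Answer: 2136828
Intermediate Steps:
V(I, v) = -7*v (V(I, v) = v*(-7) = -7*v)
(V(293, 1692) + P) + t(428) = (-7*1692 + 2148244) + 428 = (-11844 + 2148244) + 428 = 2136400 + 428 = 2136828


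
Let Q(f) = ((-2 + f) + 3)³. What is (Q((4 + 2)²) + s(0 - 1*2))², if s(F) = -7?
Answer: 2565017316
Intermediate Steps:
Q(f) = (1 + f)³
(Q((4 + 2)²) + s(0 - 1*2))² = ((1 + (4 + 2)²)³ - 7)² = ((1 + 6²)³ - 7)² = ((1 + 36)³ - 7)² = (37³ - 7)² = (50653 - 7)² = 50646² = 2565017316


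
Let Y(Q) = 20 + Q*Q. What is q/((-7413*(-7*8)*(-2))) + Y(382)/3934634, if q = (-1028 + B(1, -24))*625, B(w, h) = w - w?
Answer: 331146653333/408344185788 ≈ 0.81095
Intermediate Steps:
B(w, h) = 0
Y(Q) = 20 + Q²
q = -642500 (q = (-1028 + 0)*625 = -1028*625 = -642500)
q/((-7413*(-7*8)*(-2))) + Y(382)/3934634 = -642500/((-7413*(-7*8)*(-2))) + (20 + 382²)/3934634 = -642500/((-(-415128)*(-2))) + (20 + 145924)*(1/3934634) = -642500/((-7413*112)) + 145944*(1/3934634) = -642500/(-830256) + 72972/1967317 = -642500*(-1/830256) + 72972/1967317 = 160625/207564 + 72972/1967317 = 331146653333/408344185788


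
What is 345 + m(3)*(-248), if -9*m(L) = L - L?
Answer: 345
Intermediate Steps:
m(L) = 0 (m(L) = -(L - L)/9 = -⅑*0 = 0)
345 + m(3)*(-248) = 345 + 0*(-248) = 345 + 0 = 345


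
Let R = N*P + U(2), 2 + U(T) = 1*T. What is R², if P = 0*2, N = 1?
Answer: 0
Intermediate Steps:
U(T) = -2 + T (U(T) = -2 + 1*T = -2 + T)
P = 0
R = 0 (R = 1*0 + (-2 + 2) = 0 + 0 = 0)
R² = 0² = 0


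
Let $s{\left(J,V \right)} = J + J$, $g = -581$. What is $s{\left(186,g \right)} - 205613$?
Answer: $-205241$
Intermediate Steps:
$s{\left(J,V \right)} = 2 J$
$s{\left(186,g \right)} - 205613 = 2 \cdot 186 - 205613 = 372 - 205613 = -205241$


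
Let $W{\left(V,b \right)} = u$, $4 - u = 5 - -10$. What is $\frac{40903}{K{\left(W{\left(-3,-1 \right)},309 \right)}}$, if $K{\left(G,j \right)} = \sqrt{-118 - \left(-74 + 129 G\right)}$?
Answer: $\frac{40903 \sqrt{55}}{275} \approx 1103.1$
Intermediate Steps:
$u = -11$ ($u = 4 - \left(5 - -10\right) = 4 - \left(5 + 10\right) = 4 - 15 = -11$)
$W{\left(V,b \right)} = -11$
$K{\left(G,j \right)} = \sqrt{-44 - 129 G}$ ($K{\left(G,j \right)} = \sqrt{-118 - \left(-74 + 129 G\right)} = \sqrt{-44 - 129 G}$)
$\frac{40903}{K{\left(W{\left(-3,-1 \right)},309 \right)}} = \frac{40903}{\sqrt{-44 - -1419}} = \frac{40903}{\sqrt{-44 + 1419}} = \frac{40903}{\sqrt{1375}} = \frac{40903}{5 \sqrt{55}} = 40903 \frac{\sqrt{55}}{275} = \frac{40903 \sqrt{55}}{275}$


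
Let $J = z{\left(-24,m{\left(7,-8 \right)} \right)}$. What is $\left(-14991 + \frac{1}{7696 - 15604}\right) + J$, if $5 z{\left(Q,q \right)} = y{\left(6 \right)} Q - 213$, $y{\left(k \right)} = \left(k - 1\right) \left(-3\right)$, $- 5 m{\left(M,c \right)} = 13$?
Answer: $- \frac{591581669}{39540} \approx -14962.0$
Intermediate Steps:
$m{\left(M,c \right)} = - \frac{13}{5}$ ($m{\left(M,c \right)} = \left(- \frac{1}{5}\right) 13 = - \frac{13}{5}$)
$y{\left(k \right)} = 3 - 3 k$ ($y{\left(k \right)} = \left(-1 + k\right) \left(-3\right) = 3 - 3 k$)
$z{\left(Q,q \right)} = - \frac{213}{5} - 3 Q$ ($z{\left(Q,q \right)} = \frac{\left(3 - 18\right) Q - 213}{5} = \frac{- 15 Q - 213}{5} = \frac{-213 - 15 Q}{5} = - \frac{213}{5} - 3 Q$)
$J = \frac{147}{5}$ ($J = - \frac{213}{5} - -72 = - \frac{213}{5} + 72 = \frac{147}{5} \approx 29.4$)
$\left(-14991 + \frac{1}{7696 - 15604}\right) + J = \left(-14991 + \frac{1}{7696 - 15604}\right) + \frac{147}{5} = \left(-14991 + \frac{1}{-7908}\right) + \frac{147}{5} = \left(-14991 - \frac{1}{7908}\right) + \frac{147}{5} = - \frac{118548829}{7908} + \frac{147}{5} = - \frac{591581669}{39540}$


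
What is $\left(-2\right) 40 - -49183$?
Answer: $49103$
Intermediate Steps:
$\left(-2\right) 40 - -49183 = -80 + 49183 = 49103$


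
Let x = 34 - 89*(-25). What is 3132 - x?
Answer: 873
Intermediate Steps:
x = 2259 (x = 34 + 2225 = 2259)
3132 - x = 3132 - 1*2259 = 3132 - 2259 = 873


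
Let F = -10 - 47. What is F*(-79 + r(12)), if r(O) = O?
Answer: 3819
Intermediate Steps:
F = -57
F*(-79 + r(12)) = -57*(-79 + 12) = -57*(-67) = 3819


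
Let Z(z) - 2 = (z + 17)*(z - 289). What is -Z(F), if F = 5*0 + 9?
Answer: 7278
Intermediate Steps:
F = 9 (F = 0 + 9 = 9)
Z(z) = 2 + (-289 + z)*(17 + z) (Z(z) = 2 + (z + 17)*(z - 289) = 2 + (17 + z)*(-289 + z) = 2 + (-289 + z)*(17 + z))
-Z(F) = -(-4911 + 9² - 272*9) = -(-4911 + 81 - 2448) = -1*(-7278) = 7278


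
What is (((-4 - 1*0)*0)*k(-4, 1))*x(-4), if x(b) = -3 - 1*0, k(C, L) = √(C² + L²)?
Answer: 0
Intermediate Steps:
x(b) = -3 (x(b) = -3 + 0 = -3)
(((-4 - 1*0)*0)*k(-4, 1))*x(-4) = (((-4 - 1*0)*0)*√((-4)² + 1²))*(-3) = (((-4 + 0)*0)*√(16 + 1))*(-3) = ((-4*0)*√17)*(-3) = (0*√17)*(-3) = 0*(-3) = 0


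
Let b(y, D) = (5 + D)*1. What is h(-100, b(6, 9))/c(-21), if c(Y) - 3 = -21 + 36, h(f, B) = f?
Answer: -50/9 ≈ -5.5556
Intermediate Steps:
b(y, D) = 5 + D
c(Y) = 18 (c(Y) = 3 + (-21 + 36) = 3 + 15 = 18)
h(-100, b(6, 9))/c(-21) = -100/18 = -100*1/18 = -50/9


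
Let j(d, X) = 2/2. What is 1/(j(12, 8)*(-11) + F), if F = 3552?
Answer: 1/3541 ≈ 0.00028241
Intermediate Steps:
j(d, X) = 1 (j(d, X) = 2*(½) = 1)
1/(j(12, 8)*(-11) + F) = 1/(1*(-11) + 3552) = 1/(-11 + 3552) = 1/3541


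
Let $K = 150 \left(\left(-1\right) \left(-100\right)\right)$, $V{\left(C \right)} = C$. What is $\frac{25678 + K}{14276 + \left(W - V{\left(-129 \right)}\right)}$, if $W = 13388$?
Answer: $\frac{40678}{27793} \approx 1.4636$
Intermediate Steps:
$K = 15000$ ($K = 150 \cdot 100 = 15000$)
$\frac{25678 + K}{14276 + \left(W - V{\left(-129 \right)}\right)} = \frac{25678 + 15000}{14276 + \left(13388 - -129\right)} = \frac{40678}{14276 + \left(13388 + 129\right)} = \frac{40678}{14276 + 13517} = \frac{40678}{27793}$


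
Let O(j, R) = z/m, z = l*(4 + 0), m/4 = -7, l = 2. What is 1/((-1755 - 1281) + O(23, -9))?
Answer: -7/21254 ≈ -0.00032935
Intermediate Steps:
m = -28 (m = 4*(-7) = -28)
z = 8 (z = 2*(4 + 0) = 2*4 = 8)
O(j, R) = -2/7 (O(j, R) = 8/(-28) = 8*(-1/28) = -2/7)
1/((-1755 - 1281) + O(23, -9)) = 1/((-1755 - 1281) - 2/7) = 1/(-3036 - 2/7) = 1/(-21254/7) = -7/21254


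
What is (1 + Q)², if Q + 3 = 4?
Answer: 4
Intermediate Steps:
Q = 1 (Q = -3 + 4 = 1)
(1 + Q)² = (1 + 1)² = 2² = 4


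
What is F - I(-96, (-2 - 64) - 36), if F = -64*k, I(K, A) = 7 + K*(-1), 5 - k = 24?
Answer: 1113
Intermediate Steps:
k = -19 (k = 5 - 1*24 = 5 - 24 = -19)
I(K, A) = 7 - K
F = 1216 (F = -64*(-19) = 1216)
F - I(-96, (-2 - 64) - 36) = 1216 - (7 - 1*(-96)) = 1216 - (7 + 96) = 1216 - 1*103 = 1216 - 103 = 1113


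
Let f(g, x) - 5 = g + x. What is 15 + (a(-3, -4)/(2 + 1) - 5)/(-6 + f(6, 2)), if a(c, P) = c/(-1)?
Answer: 101/7 ≈ 14.429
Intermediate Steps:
a(c, P) = -c (a(c, P) = c*(-1) = -c)
f(g, x) = 5 + g + x (f(g, x) = 5 + (g + x) = 5 + g + x)
15 + (a(-3, -4)/(2 + 1) - 5)/(-6 + f(6, 2)) = 15 + ((-1*(-3))/(2 + 1) - 5)/(-6 + (5 + 6 + 2)) = 15 + (3/3 - 5)/(-6 + 13) = 15 + ((⅓)*3 - 5)/7 = 15 + (1 - 5)/7 = 15 + (⅐)*(-4) = 15 - 4/7 = 101/7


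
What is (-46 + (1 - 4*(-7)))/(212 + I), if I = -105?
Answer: -17/107 ≈ -0.15888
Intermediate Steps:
(-46 + (1 - 4*(-7)))/(212 + I) = (-46 + (1 - 4*(-7)))/(212 - 105) = (-46 + (1 + 28))/107 = (-46 + 29)*(1/107) = -17*1/107 = -17/107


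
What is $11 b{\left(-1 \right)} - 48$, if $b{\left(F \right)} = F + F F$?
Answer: $-48$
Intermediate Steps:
$b{\left(F \right)} = F + F^{2}$
$11 b{\left(-1 \right)} - 48 = 11 \left(- (1 - 1)\right) - 48 = 11 \left(\left(-1\right) 0\right) - 48 = 11 \cdot 0 - 48 = 0 - 48 = -48$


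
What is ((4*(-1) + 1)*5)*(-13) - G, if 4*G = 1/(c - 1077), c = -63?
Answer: 889201/4560 ≈ 195.00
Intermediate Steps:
G = -1/4560 (G = 1/(4*(-63 - 1077)) = (¼)/(-1140) = (¼)*(-1/1140) = -1/4560 ≈ -0.00021930)
((4*(-1) + 1)*5)*(-13) - G = ((4*(-1) + 1)*5)*(-13) - 1*(-1/4560) = ((-4 + 1)*5)*(-13) + 1/4560 = -3*5*(-13) + 1/4560 = -15*(-13) + 1/4560 = 195 + 1/4560 = 889201/4560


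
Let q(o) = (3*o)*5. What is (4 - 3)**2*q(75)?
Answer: 1125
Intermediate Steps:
q(o) = 15*o
(4 - 3)**2*q(75) = (4 - 3)**2*(15*75) = 1**2*1125 = 1*1125 = 1125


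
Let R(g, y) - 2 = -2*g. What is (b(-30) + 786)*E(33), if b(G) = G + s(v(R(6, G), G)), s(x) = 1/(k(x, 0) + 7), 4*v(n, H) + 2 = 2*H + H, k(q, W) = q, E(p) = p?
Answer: 399135/16 ≈ 24946.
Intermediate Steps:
R(g, y) = 2 - 2*g
v(n, H) = -½ + 3*H/4 (v(n, H) = -½ + (2*H + H)/4 = -½ + (3*H)/4 = -½ + 3*H/4)
s(x) = 1/(7 + x) (s(x) = 1/(x + 7) = 1/(7 + x))
b(G) = G + 1/(13/2 + 3*G/4) (b(G) = G + 1/(7 + (-½ + 3*G/4)) = G + 1/(13/2 + 3*G/4))
(b(-30) + 786)*E(33) = ((4 - 30*(26 + 3*(-30)))/(26 + 3*(-30)) + 786)*33 = ((4 - 30*(26 - 90))/(26 - 90) + 786)*33 = ((4 - 30*(-64))/(-64) + 786)*33 = (-(4 + 1920)/64 + 786)*33 = (-1/64*1924 + 786)*33 = (-481/16 + 786)*33 = (12095/16)*33 = 399135/16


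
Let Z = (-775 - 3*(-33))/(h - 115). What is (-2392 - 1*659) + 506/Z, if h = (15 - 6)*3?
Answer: -504487/169 ≈ -2985.1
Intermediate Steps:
h = 27 (h = 9*3 = 27)
Z = 169/22 (Z = (-775 - 3*(-33))/(27 - 115) = (-775 + 99)/(-88) = -676*(-1/88) = 169/22 ≈ 7.6818)
(-2392 - 1*659) + 506/Z = (-2392 - 1*659) + 506/(169/22) = (-2392 - 659) + 506*(22/169) = -3051 + 11132/169 = -504487/169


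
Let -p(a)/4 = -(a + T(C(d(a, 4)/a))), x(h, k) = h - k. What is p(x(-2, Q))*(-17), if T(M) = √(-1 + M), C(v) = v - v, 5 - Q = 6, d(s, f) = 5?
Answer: 68 - 68*I ≈ 68.0 - 68.0*I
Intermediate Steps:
Q = -1 (Q = 5 - 1*6 = 5 - 6 = -1)
C(v) = 0
p(a) = 4*I + 4*a (p(a) = -(-4)*(a + √(-1 + 0)) = -(-4)*(a + √(-1)) = -(-4)*(a + I) = -(-4)*(I + a) = -4*(-I - a) = 4*I + 4*a)
p(x(-2, Q))*(-17) = (4*I + 4*(-2 - 1*(-1)))*(-17) = (4*I + 4*(-2 + 1))*(-17) = (4*I + 4*(-1))*(-17) = (4*I - 4)*(-17) = (-4 + 4*I)*(-17) = 68 - 68*I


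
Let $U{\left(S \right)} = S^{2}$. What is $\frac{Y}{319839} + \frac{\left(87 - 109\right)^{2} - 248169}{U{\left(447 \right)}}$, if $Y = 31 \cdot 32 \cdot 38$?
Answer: $- \frac{23895774217}{21302236917} \approx -1.1217$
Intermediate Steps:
$Y = 37696$ ($Y = 992 \cdot 38 = 37696$)
$\frac{Y}{319839} + \frac{\left(87 - 109\right)^{2} - 248169}{U{\left(447 \right)}} = \frac{37696}{319839} + \frac{\left(87 - 109\right)^{2} - 248169}{447^{2}} = 37696 \cdot \frac{1}{319839} + \frac{\left(-22\right)^{2} - 248169}{199809} = \frac{37696}{319839} + \left(484 - 248169\right) \frac{1}{199809} = \frac{37696}{319839} - \frac{247685}{199809} = - \frac{23895774217}{21302236917}$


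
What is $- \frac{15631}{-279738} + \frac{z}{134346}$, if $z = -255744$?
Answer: $- \frac{11573558791}{6263613558} \approx -1.8477$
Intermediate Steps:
$- \frac{15631}{-279738} + \frac{z}{134346} = - \frac{15631}{-279738} - \frac{255744}{134346} = \left(-15631\right) \left(- \frac{1}{279738}\right) - \frac{42624}{22391} = \frac{15631}{279738} - \frac{42624}{22391} = - \frac{11573558791}{6263613558}$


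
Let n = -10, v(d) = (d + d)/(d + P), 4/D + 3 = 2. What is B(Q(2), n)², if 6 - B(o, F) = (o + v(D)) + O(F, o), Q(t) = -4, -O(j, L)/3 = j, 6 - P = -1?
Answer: 2704/9 ≈ 300.44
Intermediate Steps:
P = 7 (P = 6 - 1*(-1) = 6 + 1 = 7)
O(j, L) = -3*j
D = -4 (D = 4/(-3 + 2) = 4/(-1) = 4*(-1) = -4)
v(d) = 2*d/(7 + d) (v(d) = (d + d)/(d + 7) = (2*d)/(7 + d) = 2*d/(7 + d))
B(o, F) = 26/3 - o + 3*F (B(o, F) = 6 - ((o + 2*(-4)/(7 - 4)) - 3*F) = 6 - ((o + 2*(-4)/3) - 3*F) = 6 - ((o + 2*(-4)*(⅓)) - 3*F) = 6 - ((o - 8/3) - 3*F) = 6 - ((-8/3 + o) - 3*F) = 6 - (-8/3 + o - 3*F) = 6 + (8/3 - o + 3*F) = 26/3 - o + 3*F)
B(Q(2), n)² = (26/3 - 1*(-4) + 3*(-10))² = (26/3 + 4 - 30)² = (-52/3)² = 2704/9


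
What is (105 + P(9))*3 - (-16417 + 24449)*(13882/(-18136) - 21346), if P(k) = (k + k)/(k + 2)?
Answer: 4275636672845/24937 ≈ 1.7146e+8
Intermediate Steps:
P(k) = 2*k/(2 + k) (P(k) = (2*k)/(2 + k) = 2*k/(2 + k))
(105 + P(9))*3 - (-16417 + 24449)*(13882/(-18136) - 21346) = (105 + 2*9/(2 + 9))*3 - (-16417 + 24449)*(13882/(-18136) - 21346) = (105 + 2*9/11)*3 - 8032*(13882*(-1/18136) - 21346) = (105 + 2*9*(1/11))*3 - 8032*(-6941/9068 - 21346) = (105 + 18/11)*3 - 8032*(-193572469)/9068 = (1173/11)*3 - 1*(-388693517752/2267) = 3519/11 + 388693517752/2267 = 4275636672845/24937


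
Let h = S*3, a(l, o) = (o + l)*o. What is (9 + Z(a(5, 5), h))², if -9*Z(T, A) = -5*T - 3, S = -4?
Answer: 111556/81 ≈ 1377.2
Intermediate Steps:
a(l, o) = o*(l + o) (a(l, o) = (l + o)*o = o*(l + o))
h = -12 (h = -4*3 = -12)
Z(T, A) = ⅓ + 5*T/9 (Z(T, A) = -(-5*T - 3)/9 = -(-3 - 5*T)/9 = ⅓ + 5*T/9)
(9 + Z(a(5, 5), h))² = (9 + (⅓ + 5*(5*(5 + 5))/9))² = (9 + (⅓ + 5*(5*10)/9))² = (9 + (⅓ + (5/9)*50))² = (9 + (⅓ + 250/9))² = (9 + 253/9)² = (334/9)² = 111556/81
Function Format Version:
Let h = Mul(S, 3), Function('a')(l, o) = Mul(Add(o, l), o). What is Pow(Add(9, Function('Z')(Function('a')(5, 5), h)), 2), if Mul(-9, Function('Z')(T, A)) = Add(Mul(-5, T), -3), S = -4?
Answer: Rational(111556, 81) ≈ 1377.2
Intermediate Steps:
Function('a')(l, o) = Mul(o, Add(l, o)) (Function('a')(l, o) = Mul(Add(l, o), o) = Mul(o, Add(l, o)))
h = -12 (h = Mul(-4, 3) = -12)
Function('Z')(T, A) = Add(Rational(1, 3), Mul(Rational(5, 9), T)) (Function('Z')(T, A) = Mul(Rational(-1, 9), Add(Mul(-5, T), -3)) = Mul(Rational(-1, 9), Add(-3, Mul(-5, T))) = Add(Rational(1, 3), Mul(Rational(5, 9), T)))
Pow(Add(9, Function('Z')(Function('a')(5, 5), h)), 2) = Pow(Add(9, Add(Rational(1, 3), Mul(Rational(5, 9), Mul(5, Add(5, 5))))), 2) = Pow(Add(9, Add(Rational(1, 3), Mul(Rational(5, 9), Mul(5, 10)))), 2) = Pow(Add(9, Add(Rational(1, 3), Mul(Rational(5, 9), 50))), 2) = Pow(Add(9, Add(Rational(1, 3), Rational(250, 9))), 2) = Pow(Add(9, Rational(253, 9)), 2) = Pow(Rational(334, 9), 2) = Rational(111556, 81)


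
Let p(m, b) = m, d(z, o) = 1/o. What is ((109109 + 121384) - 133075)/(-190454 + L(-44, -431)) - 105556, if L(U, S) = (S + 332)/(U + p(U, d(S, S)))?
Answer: -160828328732/1523623 ≈ -1.0556e+5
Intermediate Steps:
L(U, S) = (332 + S)/(2*U) (L(U, S) = (S + 332)/(U + U) = (332 + S)/((2*U)) = (332 + S)*(1/(2*U)) = (332 + S)/(2*U))
((109109 + 121384) - 133075)/(-190454 + L(-44, -431)) - 105556 = ((109109 + 121384) - 133075)/(-190454 + (½)*(332 - 431)/(-44)) - 105556 = (230493 - 133075)/(-190454 + (½)*(-1/44)*(-99)) - 105556 = 97418/(-190454 + 9/8) - 105556 = 97418/(-1523623/8) - 105556 = 97418*(-8/1523623) - 105556 = -779344/1523623 - 105556 = -160828328732/1523623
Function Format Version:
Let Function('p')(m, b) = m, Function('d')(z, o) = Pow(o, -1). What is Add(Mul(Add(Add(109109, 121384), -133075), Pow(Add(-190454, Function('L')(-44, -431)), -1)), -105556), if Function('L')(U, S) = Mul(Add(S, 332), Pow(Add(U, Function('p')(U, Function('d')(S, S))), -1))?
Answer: Rational(-160828328732, 1523623) ≈ -1.0556e+5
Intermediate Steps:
Function('L')(U, S) = Mul(Rational(1, 2), Pow(U, -1), Add(332, S)) (Function('L')(U, S) = Mul(Add(S, 332), Pow(Add(U, U), -1)) = Mul(Add(332, S), Pow(Mul(2, U), -1)) = Mul(Add(332, S), Mul(Rational(1, 2), Pow(U, -1))) = Mul(Rational(1, 2), Pow(U, -1), Add(332, S)))
Add(Mul(Add(Add(109109, 121384), -133075), Pow(Add(-190454, Function('L')(-44, -431)), -1)), -105556) = Add(Mul(Add(Add(109109, 121384), -133075), Pow(Add(-190454, Mul(Rational(1, 2), Pow(-44, -1), Add(332, -431))), -1)), -105556) = Add(Mul(Add(230493, -133075), Pow(Add(-190454, Mul(Rational(1, 2), Rational(-1, 44), -99)), -1)), -105556) = Add(Mul(97418, Pow(Add(-190454, Rational(9, 8)), -1)), -105556) = Add(Mul(97418, Pow(Rational(-1523623, 8), -1)), -105556) = Add(Mul(97418, Rational(-8, 1523623)), -105556) = Add(Rational(-779344, 1523623), -105556) = Rational(-160828328732, 1523623)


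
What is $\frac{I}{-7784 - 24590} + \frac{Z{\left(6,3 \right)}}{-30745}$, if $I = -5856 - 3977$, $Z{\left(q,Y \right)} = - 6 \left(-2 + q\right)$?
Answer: $\frac{303092561}{995338630} \approx 0.30451$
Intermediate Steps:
$Z{\left(q,Y \right)} = 12 - 6 q$
$I = -9833$ ($I = -5856 - 3977 = -9833$)
$\frac{I}{-7784 - 24590} + \frac{Z{\left(6,3 \right)}}{-30745} = - \frac{9833}{-7784 - 24590} + \frac{12 - 36}{-30745} = - \frac{9833}{-32374} + \left(12 - 36\right) \left(- \frac{1}{30745}\right) = \left(-9833\right) \left(- \frac{1}{32374}\right) - - \frac{24}{30745} = \frac{9833}{32374} + \frac{24}{30745} = \frac{303092561}{995338630}$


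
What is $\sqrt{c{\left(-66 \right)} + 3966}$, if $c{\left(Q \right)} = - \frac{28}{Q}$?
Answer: $\frac{2 \sqrt{1079859}}{33} \approx 62.98$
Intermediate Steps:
$\sqrt{c{\left(-66 \right)} + 3966} = \sqrt{- \frac{28}{-66} + 3966} = \sqrt{\left(-28\right) \left(- \frac{1}{66}\right) + 3966} = \sqrt{\frac{14}{33} + 3966} = \sqrt{\frac{130892}{33}} = \frac{2 \sqrt{1079859}}{33}$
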